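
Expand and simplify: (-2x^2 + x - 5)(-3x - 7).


Distribute each term of the first polynomial:
  (-2x^2)(-3x - 7) = 6x^3 + 14x^2
  (x)(-3x - 7) = -3x^2 - 7x
  (-5)(-3x - 7) = 15x + 35
Sum: 6x^3 + 11x^2 + 8x + 35


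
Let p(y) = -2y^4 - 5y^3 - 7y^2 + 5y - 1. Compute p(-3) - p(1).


p(-3) = -106
p(1) = -10
p(-3) - p(1) = -106 + 10 = -96


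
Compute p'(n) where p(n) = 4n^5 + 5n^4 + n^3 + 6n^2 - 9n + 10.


Apply the power rule term by term:
  d/dn(4n^5) = 20n^4
  d/dn(5n^4) = 20n^3
  d/dn(n^3) = 3n^2
  d/dn(6n^2) = 12n
  d/dn(-9n) = -9
  d/dn(10) = 0
p'(n) = 20n^4 + 20n^3 + 3n^2 + 12n - 9


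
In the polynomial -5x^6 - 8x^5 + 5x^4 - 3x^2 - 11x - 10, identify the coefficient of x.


Read off the coefficient of x: -11


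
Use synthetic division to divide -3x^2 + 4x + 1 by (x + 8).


Synthetic division with c = -8. Coefficients: -3, 4, 1
Bring down -3.
  -3 * -8 = 24; 24 + 4 = 28
  28 * -8 = -224; -224 + 1 = -223
Quotient: -3x + 28, Remainder: -223


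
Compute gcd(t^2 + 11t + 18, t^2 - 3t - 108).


Factor each:
  t^2 + 11t + 18 = (t + 9)(t + 2)
  t^2 - 3t - 108 = (t + 9)(t - 12)
Common monic factor: t + 9


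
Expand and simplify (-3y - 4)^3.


Expand (-3y - 4)^3 by repeated multiplication:
  (-3y - 4)^2 = 9y^2 + 24y + 16
= -27y^3 - 108y^2 - 144y - 64


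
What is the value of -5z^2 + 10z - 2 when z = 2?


Using direct substitution:
  -5 * (2)^2 = -20
  10 * (2)^1 = 20
  constant: -2
Sum = -20 + 20 - 2 = -2


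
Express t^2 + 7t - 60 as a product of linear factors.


Roots satisfy r1 + r2 = -b/a = -7 and r1*r2 = c/a = -60.
So r1 = -12, r2 = 5.
t^2 + 7t - 60 = (t - r1)(t - r2) = (t + 12)(t - 5)


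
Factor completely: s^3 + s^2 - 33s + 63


Try integer roots (divisors of 63). s=3: p(3)=0.
Divide out (s - 3): quotient is s^2 + 4s - 21.
Factor the quadratic: (s - 3)(s + 7)
Result: (s - 3)(s - 3)(s + 7)


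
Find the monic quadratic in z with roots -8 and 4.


p(z) = (z + 8)(z - 4)
Expand: z^2 + 4z - 32


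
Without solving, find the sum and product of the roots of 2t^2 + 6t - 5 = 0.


For at^2+bt+c=0: sum = -b/a, product = c/a.
a=2, b=6, c=-5
Sum = -(6)/2 = -3
Product = (-5)/2 = -5/2


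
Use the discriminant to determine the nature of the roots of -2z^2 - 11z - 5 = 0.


D = b^2 - 4ac = (-11)^2 - 4(-2)(-5) = 121 - 40 = 81
Since D > 0: two distinct rational roots


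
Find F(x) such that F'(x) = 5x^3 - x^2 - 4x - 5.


Reverse power rule on each term:
  ∫ 5x^3 dx = (5/4)x^4
  ∫ -x^2 dx = -(1/3)x^3
  ∫ -4x dx = -2x^2
  ∫ -5 dx = -5x
F(x) = (5/4)x^4 - (1/3)x^3 - 2x^2 - 5x + C


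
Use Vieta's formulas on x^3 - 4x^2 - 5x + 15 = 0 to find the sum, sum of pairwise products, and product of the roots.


Monic cubic x^3+bx^2+cx+d=0: sum=-b, pairwise sum=c, product=-d.
b=-4, c=-5, d=15
r1+r2+r3 = 4
r1r2+r1r3+r2r3 = -5
r1r2r3 = -15


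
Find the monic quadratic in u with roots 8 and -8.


p(u) = (u - 8)(u + 8)
Expand: u^2 - 64


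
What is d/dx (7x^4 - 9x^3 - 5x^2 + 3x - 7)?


Apply the power rule term by term:
  d/dx(7x^4) = 28x^3
  d/dx(-9x^3) = -27x^2
  d/dx(-5x^2) = -10x
  d/dx(3x) = 3
  d/dx(-7) = 0
p'(x) = 28x^3 - 27x^2 - 10x + 3


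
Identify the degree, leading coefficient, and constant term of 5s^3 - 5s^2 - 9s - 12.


Highest power of s is 3, with coefficient 5. Constant term is -12.
Degree = 3, leading coefficient = 5, constant term = -12


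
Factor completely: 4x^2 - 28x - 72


Roots satisfy r1 + r2 = -b/a = 7 and r1*r2 = c/a = -18.
So r1 = 9, r2 = -2.
4x^2 - 28x - 72 = 4(x - r1)(x - r2) = 4(x - 9)(x + 2)


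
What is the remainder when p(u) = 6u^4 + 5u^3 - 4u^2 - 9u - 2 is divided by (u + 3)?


By the Remainder Theorem, the remainder equals p(-3):
  6*(-3)^4 = 486
  5*(-3)^3 = -135
  -4*(-3)^2 = -36
  -9*(-3)^1 = 27
  constant: -2
Sum: 486 - 135 - 36 + 27 - 2 = 340


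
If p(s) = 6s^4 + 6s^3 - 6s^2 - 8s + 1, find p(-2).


Using direct substitution:
  6 * (-2)^4 = 96
  6 * (-2)^3 = -48
  -6 * (-2)^2 = -24
  -8 * (-2)^1 = 16
  constant: 1
Sum = 96 - 48 - 24 + 16 + 1 = 41


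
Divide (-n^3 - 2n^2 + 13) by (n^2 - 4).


(-n^3 - 2n^2 + 13) / (n^2 - 4)
Step 1: -n * (n^2 - 4) = -n^3 + 4n; subtract.
Step 2: -2 * (n^2 - 4) = -2n^2 + 8; subtract.
Quotient: -n - 2, Remainder: -4n + 5


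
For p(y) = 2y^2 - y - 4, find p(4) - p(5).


p(4) = 24
p(5) = 41
p(4) - p(5) = 24 - 41 = -17


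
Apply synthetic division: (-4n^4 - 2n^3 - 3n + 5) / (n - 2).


Synthetic division with c = 2. Coefficients: -4, -2, 0, -3, 5
Bring down -4.
  -4 * 2 = -8; -8 - 2 = -10
  -10 * 2 = -20; -20 + 0 = -20
  -20 * 2 = -40; -40 - 3 = -43
  -43 * 2 = -86; -86 + 5 = -81
Quotient: -4n^3 - 10n^2 - 20n - 43, Remainder: -81


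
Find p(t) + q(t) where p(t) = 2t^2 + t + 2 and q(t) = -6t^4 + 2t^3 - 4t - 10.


Align terms by degree and add:
  2t^2 + t + 2
  -6t^4 + 2t^3 - 4t - 10
= -6t^4 + 2t^3 + 2t^2 - 3t - 8


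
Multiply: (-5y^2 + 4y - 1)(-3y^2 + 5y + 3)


Distribute each term of the first polynomial:
  (-5y^2)(-3y^2 + 5y + 3) = 15y^4 - 25y^3 - 15y^2
  (4y)(-3y^2 + 5y + 3) = -12y^3 + 20y^2 + 12y
  (-1)(-3y^2 + 5y + 3) = 3y^2 - 5y - 3
Sum: 15y^4 - 37y^3 + 8y^2 + 7y - 3


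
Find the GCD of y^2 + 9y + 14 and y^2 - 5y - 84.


Factor each:
  y^2 + 9y + 14 = (y + 7)(y + 2)
  y^2 - 5y - 84 = (y + 7)(y - 12)
Common monic factor: y + 7


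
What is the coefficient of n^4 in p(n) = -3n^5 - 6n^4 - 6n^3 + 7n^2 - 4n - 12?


Read off the coefficient of n^4: -6


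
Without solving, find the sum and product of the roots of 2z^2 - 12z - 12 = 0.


For az^2+bz+c=0: sum = -b/a, product = c/a.
a=2, b=-12, c=-12
Sum = -(-12)/2 = 6
Product = (-12)/2 = -6


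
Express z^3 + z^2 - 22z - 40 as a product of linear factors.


Try integer roots (divisors of -40). z=-2: p(-2)=0.
Divide out (z + 2): quotient is z^2 - z - 20.
Factor the quadratic: (z + 4)(z - 5)
Result: (z + 2)(z + 4)(z - 5)


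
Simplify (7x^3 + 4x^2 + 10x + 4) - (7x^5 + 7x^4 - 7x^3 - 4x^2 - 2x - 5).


Distribute the minus sign:
  (7x^3 + 4x^2 + 10x + 4)
- (7x^5 + 7x^4 - 7x^3 - 4x^2 - 2x - 5)
Negate second polynomial: -7x^5 - 7x^4 + 7x^3 + 4x^2 + 2x + 5
Add: -7x^5 - 7x^4 + 14x^3 + 8x^2 + 12x + 9


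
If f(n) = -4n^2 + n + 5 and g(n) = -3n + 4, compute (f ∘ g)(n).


Substitute g(n) into f:
f(g(n)) = -4*(-3n + 4)^2 + 1*(-3n + 4) + 5
(-3n + 4)^2 = 9n^2 - 24n + 16
Expand and combine: -36n^2 + 93n - 55


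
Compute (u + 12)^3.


Expand (u + 12)^3 by repeated multiplication:
  (u + 12)^2 = u^2 + 24u + 144
= u^3 + 36u^2 + 432u + 1728


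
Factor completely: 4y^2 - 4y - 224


Roots satisfy r1 + r2 = -b/a = 1 and r1*r2 = c/a = -56.
So r1 = -7, r2 = 8.
4y^2 - 4y - 224 = 4(y - r1)(y - r2) = 4(y + 7)(y - 8)


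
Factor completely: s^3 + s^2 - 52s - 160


Try integer roots (divisors of -160). s=8: p(8)=0.
Divide out (s - 8): quotient is s^2 + 9s + 20.
Factor the quadratic: (s + 4)(s + 5)
Result: (s - 8)(s + 4)(s + 5)


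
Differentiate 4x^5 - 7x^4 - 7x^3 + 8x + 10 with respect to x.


Apply the power rule term by term:
  d/dx(4x^5) = 20x^4
  d/dx(-7x^4) = -28x^3
  d/dx(-7x^3) = -21x^2
  d/dx(8x) = 8
  d/dx(10) = 0
p'(x) = 20x^4 - 28x^3 - 21x^2 + 8


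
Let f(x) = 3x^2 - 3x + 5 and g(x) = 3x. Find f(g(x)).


Substitute g(x) into f:
f(g(x)) = 3*(3x)^2 + (-3)*(3x) + 5
(3x)^2 = 9x^2
Expand and combine: 27x^2 - 9x + 5


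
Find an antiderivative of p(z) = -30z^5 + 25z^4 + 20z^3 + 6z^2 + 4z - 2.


Reverse power rule on each term:
  ∫ -30z^5 dz = -5z^6
  ∫ 25z^4 dz = 5z^5
  ∫ 20z^3 dz = 5z^4
  ∫ 6z^2 dz = 2z^3
  ∫ 4z dz = 2z^2
  ∫ -2 dz = -2z
F(z) = -5z^6 + 5z^5 + 5z^4 + 2z^3 + 2z^2 - 2z + C


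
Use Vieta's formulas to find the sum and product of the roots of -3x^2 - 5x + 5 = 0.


For ax^2+bx+c=0: sum = -b/a, product = c/a.
a=-3, b=-5, c=5
Sum = -(-5)/-3 = -5/3
Product = (5)/-3 = -5/3


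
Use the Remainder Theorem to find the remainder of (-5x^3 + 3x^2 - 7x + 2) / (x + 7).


By the Remainder Theorem, the remainder equals p(-7):
  -5*(-7)^3 = 1715
  3*(-7)^2 = 147
  -7*(-7)^1 = 49
  constant: 2
Sum: 1715 + 147 + 49 + 2 = 1913


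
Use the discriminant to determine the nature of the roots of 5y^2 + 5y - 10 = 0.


D = b^2 - 4ac = (5)^2 - 4(5)(-10) = 25 + 200 = 225
Since D > 0: two distinct rational roots


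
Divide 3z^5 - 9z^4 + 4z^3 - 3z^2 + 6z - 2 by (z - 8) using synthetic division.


Synthetic division with c = 8. Coefficients: 3, -9, 4, -3, 6, -2
Bring down 3.
  3 * 8 = 24; 24 - 9 = 15
  15 * 8 = 120; 120 + 4 = 124
  124 * 8 = 992; 992 - 3 = 989
  989 * 8 = 7912; 7912 + 6 = 7918
  7918 * 8 = 63344; 63344 - 2 = 63342
Quotient: 3z^4 + 15z^3 + 124z^2 + 989z + 7918, Remainder: 63342


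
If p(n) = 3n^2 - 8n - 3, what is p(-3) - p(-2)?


p(-3) = 48
p(-2) = 25
p(-3) - p(-2) = 48 - 25 = 23


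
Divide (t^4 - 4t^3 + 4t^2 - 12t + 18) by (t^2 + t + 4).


(t^4 - 4t^3 + 4t^2 - 12t + 18) / (t^2 + t + 4)
Step 1: t^2 * (t^2 + t + 4) = t^4 + t^3 + 4t^2; subtract.
Step 2: -5t * (t^2 + t + 4) = -5t^3 - 5t^2 - 20t; subtract.
Step 3: 5 * (t^2 + t + 4) = 5t^2 + 5t + 20; subtract.
Quotient: t^2 - 5t + 5, Remainder: 3t - 2


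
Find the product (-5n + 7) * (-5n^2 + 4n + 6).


Distribute each term of the first polynomial:
  (-5n)(-5n^2 + 4n + 6) = 25n^3 - 20n^2 - 30n
  (7)(-5n^2 + 4n + 6) = -35n^2 + 28n + 42
Sum: 25n^3 - 55n^2 - 2n + 42


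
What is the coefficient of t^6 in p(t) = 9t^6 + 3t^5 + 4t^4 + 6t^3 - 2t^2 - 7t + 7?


Read off the coefficient of t^6: 9


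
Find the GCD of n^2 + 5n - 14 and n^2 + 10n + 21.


Factor each:
  n^2 + 5n - 14 = (n + 7)(n - 2)
  n^2 + 10n + 21 = (n + 7)(n + 3)
Common monic factor: n + 7


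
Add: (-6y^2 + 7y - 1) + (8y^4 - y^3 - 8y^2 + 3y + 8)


Align terms by degree and add:
  -6y^2 + 7y - 1
+ 8y^4 - y^3 - 8y^2 + 3y + 8
= 8y^4 - y^3 - 14y^2 + 10y + 7


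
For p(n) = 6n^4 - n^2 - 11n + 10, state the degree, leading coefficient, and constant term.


Highest power of n is 4, with coefficient 6. Constant term is 10.
Degree = 4, leading coefficient = 6, constant term = 10


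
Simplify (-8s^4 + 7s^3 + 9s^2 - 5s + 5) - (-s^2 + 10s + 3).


Distribute the minus sign:
  (-8s^4 + 7s^3 + 9s^2 - 5s + 5)
- (-s^2 + 10s + 3)
Negate second polynomial: s^2 - 10s - 3
Add: -8s^4 + 7s^3 + 10s^2 - 15s + 2


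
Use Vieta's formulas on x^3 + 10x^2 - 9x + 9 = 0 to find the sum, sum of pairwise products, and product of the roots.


Monic cubic x^3+bx^2+cx+d=0: sum=-b, pairwise sum=c, product=-d.
b=10, c=-9, d=9
r1+r2+r3 = -10
r1r2+r1r3+r2r3 = -9
r1r2r3 = -9


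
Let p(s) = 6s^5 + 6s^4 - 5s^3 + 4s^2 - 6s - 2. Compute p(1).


Using direct substitution:
  6 * (1)^5 = 6
  6 * (1)^4 = 6
  -5 * (1)^3 = -5
  4 * (1)^2 = 4
  -6 * (1)^1 = -6
  constant: -2
Sum = 6 + 6 - 5 + 4 - 6 - 2 = 3


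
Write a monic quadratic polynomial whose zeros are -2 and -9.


p(t) = (t + 2)(t + 9)
Expand: t^2 + 11t + 18


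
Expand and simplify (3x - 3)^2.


Expand (3x - 3)^2 by repeated multiplication:
= 9x^2 - 18x + 9


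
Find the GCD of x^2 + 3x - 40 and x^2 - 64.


Factor each:
  x^2 + 3x - 40 = (x + 8)(x - 5)
  x^2 - 64 = (x + 8)(x - 8)
Common monic factor: x + 8


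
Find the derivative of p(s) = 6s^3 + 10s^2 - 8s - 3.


Apply the power rule term by term:
  d/ds(6s^3) = 18s^2
  d/ds(10s^2) = 20s
  d/ds(-8s) = -8
  d/ds(-3) = 0
p'(s) = 18s^2 + 20s - 8


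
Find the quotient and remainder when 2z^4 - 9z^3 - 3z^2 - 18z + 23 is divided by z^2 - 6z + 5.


(2z^4 - 9z^3 - 3z^2 - 18z + 23) / (z^2 - 6z + 5)
Step 1: 2z^2 * (z^2 - 6z + 5) = 2z^4 - 12z^3 + 10z^2; subtract.
Step 2: 3z * (z^2 - 6z + 5) = 3z^3 - 18z^2 + 15z; subtract.
Step 3: 5 * (z^2 - 6z + 5) = 5z^2 - 30z + 25; subtract.
Quotient: 2z^2 + 3z + 5, Remainder: -3z - 2


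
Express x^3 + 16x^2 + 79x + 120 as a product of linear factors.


Try integer roots (divisors of 120). x=-8: p(-8)=0.
Divide out (x + 8): quotient is x^2 + 8x + 15.
Factor the quadratic: (x + 5)(x + 3)
Result: (x + 8)(x + 5)(x + 3)


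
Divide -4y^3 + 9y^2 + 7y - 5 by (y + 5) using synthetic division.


Synthetic division with c = -5. Coefficients: -4, 9, 7, -5
Bring down -4.
  -4 * -5 = 20; 20 + 9 = 29
  29 * -5 = -145; -145 + 7 = -138
  -138 * -5 = 690; 690 - 5 = 685
Quotient: -4y^2 + 29y - 138, Remainder: 685


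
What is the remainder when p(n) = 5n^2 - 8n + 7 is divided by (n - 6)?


By the Remainder Theorem, the remainder equals p(6):
  5*(6)^2 = 180
  -8*(6)^1 = -48
  constant: 7
Sum: 180 - 48 + 7 = 139


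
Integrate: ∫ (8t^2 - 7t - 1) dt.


Reverse power rule on each term:
  ∫ 8t^2 dt = (8/3)t^3
  ∫ -7t dt = -(7/2)t^2
  ∫ -1 dt = -t
F(t) = (8/3)t^3 - (7/2)t^2 - t + C


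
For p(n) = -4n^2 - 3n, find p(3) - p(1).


p(3) = -45
p(1) = -7
p(3) - p(1) = -45 + 7 = -38


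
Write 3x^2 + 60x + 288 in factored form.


Roots satisfy r1 + r2 = -b/a = -20 and r1*r2 = c/a = 96.
So r1 = -12, r2 = -8.
3x^2 + 60x + 288 = 3(x - r1)(x - r2) = 3(x + 12)(x + 8)


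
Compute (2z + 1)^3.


Expand (2z + 1)^3 by repeated multiplication:
  (2z + 1)^2 = 4z^2 + 4z + 1
= 8z^3 + 12z^2 + 6z + 1


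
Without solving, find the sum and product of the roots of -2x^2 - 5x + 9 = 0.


For ax^2+bx+c=0: sum = -b/a, product = c/a.
a=-2, b=-5, c=9
Sum = -(-5)/-2 = -5/2
Product = (9)/-2 = -9/2


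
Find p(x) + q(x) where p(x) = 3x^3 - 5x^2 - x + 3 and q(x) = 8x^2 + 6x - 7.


Align terms by degree and add:
  3x^3 - 5x^2 - x + 3
+ 8x^2 + 6x - 7
= 3x^3 + 3x^2 + 5x - 4


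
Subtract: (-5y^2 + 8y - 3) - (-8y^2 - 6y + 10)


Distribute the minus sign:
  (-5y^2 + 8y - 3)
- (-8y^2 - 6y + 10)
Negate second polynomial: 8y^2 + 6y - 10
Add: 3y^2 + 14y - 13


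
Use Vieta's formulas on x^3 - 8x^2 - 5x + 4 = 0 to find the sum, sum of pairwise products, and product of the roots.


Monic cubic x^3+bx^2+cx+d=0: sum=-b, pairwise sum=c, product=-d.
b=-8, c=-5, d=4
r1+r2+r3 = 8
r1r2+r1r3+r2r3 = -5
r1r2r3 = -4


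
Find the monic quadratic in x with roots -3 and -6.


p(x) = (x + 3)(x + 6)
Expand: x^2 + 9x + 18


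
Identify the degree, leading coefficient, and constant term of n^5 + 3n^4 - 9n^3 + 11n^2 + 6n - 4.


Highest power of n is 5, with coefficient 1. Constant term is -4.
Degree = 5, leading coefficient = 1, constant term = -4


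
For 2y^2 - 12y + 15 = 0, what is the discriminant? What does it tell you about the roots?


D = b^2 - 4ac = (-12)^2 - 4(2)(15) = 144 - 120 = 24
Since D > 0: two distinct irrational roots


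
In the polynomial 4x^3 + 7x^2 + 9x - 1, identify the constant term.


Read off the constant term: -1


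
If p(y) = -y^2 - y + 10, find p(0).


Using direct substitution:
  -1 * (0)^2 = 0
  -1 * (0)^1 = 0
  constant: 10
Sum = 0 + 0 + 10 = 10


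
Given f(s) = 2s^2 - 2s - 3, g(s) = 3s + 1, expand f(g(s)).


Substitute g(s) into f:
f(g(s)) = 2*(3s + 1)^2 + (-2)*(3s + 1) + (-3)
(3s + 1)^2 = 9s^2 + 6s + 1
Expand and combine: 18s^2 + 6s - 3


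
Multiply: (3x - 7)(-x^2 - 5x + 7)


Distribute each term of the first polynomial:
  (3x)(-x^2 - 5x + 7) = -3x^3 - 15x^2 + 21x
  (-7)(-x^2 - 5x + 7) = 7x^2 + 35x - 49
Sum: -3x^3 - 8x^2 + 56x - 49


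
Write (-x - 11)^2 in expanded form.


Expand (-x - 11)^2 by repeated multiplication:
= x^2 + 22x + 121


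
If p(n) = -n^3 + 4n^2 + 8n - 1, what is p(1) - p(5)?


p(1) = 10
p(5) = 14
p(1) - p(5) = 10 - 14 = -4


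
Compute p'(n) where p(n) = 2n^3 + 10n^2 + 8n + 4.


Apply the power rule term by term:
  d/dn(2n^3) = 6n^2
  d/dn(10n^2) = 20n
  d/dn(8n) = 8
  d/dn(4) = 0
p'(n) = 6n^2 + 20n + 8


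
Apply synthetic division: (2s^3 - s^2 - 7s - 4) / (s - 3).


Synthetic division with c = 3. Coefficients: 2, -1, -7, -4
Bring down 2.
  2 * 3 = 6; 6 - 1 = 5
  5 * 3 = 15; 15 - 7 = 8
  8 * 3 = 24; 24 - 4 = 20
Quotient: 2s^2 + 5s + 8, Remainder: 20


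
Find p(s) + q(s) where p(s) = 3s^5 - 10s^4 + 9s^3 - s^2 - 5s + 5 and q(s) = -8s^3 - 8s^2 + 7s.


Align terms by degree and add:
  3s^5 - 10s^4 + 9s^3 - s^2 - 5s + 5
  -8s^3 - 8s^2 + 7s
= 3s^5 - 10s^4 + s^3 - 9s^2 + 2s + 5


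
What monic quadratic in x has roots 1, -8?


p(x) = (x - 1)(x + 8)
Expand: x^2 + 7x - 8


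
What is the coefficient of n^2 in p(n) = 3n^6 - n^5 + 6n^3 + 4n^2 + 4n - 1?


Read off the coefficient of n^2: 4


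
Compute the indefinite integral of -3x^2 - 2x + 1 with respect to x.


Reverse power rule on each term:
  ∫ -3x^2 dx = -x^3
  ∫ -2x dx = -x^2
  ∫ 1 dx = x
F(x) = -x^3 - x^2 + x + C


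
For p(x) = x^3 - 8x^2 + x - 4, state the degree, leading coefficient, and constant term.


Highest power of x is 3, with coefficient 1. Constant term is -4.
Degree = 3, leading coefficient = 1, constant term = -4


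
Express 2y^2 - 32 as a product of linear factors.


Roots satisfy r1 + r2 = -b/a = 0 and r1*r2 = c/a = -16.
So r1 = -4, r2 = 4.
2y^2 - 32 = 2(y - r1)(y - r2) = 2(y + 4)(y - 4)


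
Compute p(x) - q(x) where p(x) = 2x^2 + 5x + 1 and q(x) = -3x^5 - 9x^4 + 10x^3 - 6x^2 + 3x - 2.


Distribute the minus sign:
  (2x^2 + 5x + 1)
- (-3x^5 - 9x^4 + 10x^3 - 6x^2 + 3x - 2)
Negate second polynomial: 3x^5 + 9x^4 - 10x^3 + 6x^2 - 3x + 2
Add: 3x^5 + 9x^4 - 10x^3 + 8x^2 + 2x + 3


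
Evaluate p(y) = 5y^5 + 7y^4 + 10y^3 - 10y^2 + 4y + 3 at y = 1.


Using direct substitution:
  5 * (1)^5 = 5
  7 * (1)^4 = 7
  10 * (1)^3 = 10
  -10 * (1)^2 = -10
  4 * (1)^1 = 4
  constant: 3
Sum = 5 + 7 + 10 - 10 + 4 + 3 = 19


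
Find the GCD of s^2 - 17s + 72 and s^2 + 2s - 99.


Factor each:
  s^2 - 17s + 72 = (s - 9)(s - 8)
  s^2 + 2s - 99 = (s - 9)(s + 11)
Common monic factor: s - 9


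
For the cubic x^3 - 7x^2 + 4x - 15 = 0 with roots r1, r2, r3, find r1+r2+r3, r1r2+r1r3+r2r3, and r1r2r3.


Monic cubic x^3+bx^2+cx+d=0: sum=-b, pairwise sum=c, product=-d.
b=-7, c=4, d=-15
r1+r2+r3 = 7
r1r2+r1r3+r2r3 = 4
r1r2r3 = 15


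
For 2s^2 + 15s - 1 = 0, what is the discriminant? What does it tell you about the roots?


D = b^2 - 4ac = (15)^2 - 4(2)(-1) = 225 + 8 = 233
Since D > 0: two distinct irrational roots


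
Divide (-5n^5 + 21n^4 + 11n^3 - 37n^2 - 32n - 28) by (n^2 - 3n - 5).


(-5n^5 + 21n^4 + 11n^3 - 37n^2 - 32n - 28) / (n^2 - 3n - 5)
Step 1: -5n^3 * (n^2 - 3n - 5) = -5n^5 + 15n^4 + 25n^3; subtract.
Step 2: 6n^2 * (n^2 - 3n - 5) = 6n^4 - 18n^3 - 30n^2; subtract.
Step 3: 4n * (n^2 - 3n - 5) = 4n^3 - 12n^2 - 20n; subtract.
Step 4: 5 * (n^2 - 3n - 5) = 5n^2 - 15n - 25; subtract.
Quotient: -5n^3 + 6n^2 + 4n + 5, Remainder: 3n - 3


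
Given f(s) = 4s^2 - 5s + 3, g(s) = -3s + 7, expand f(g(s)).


Substitute g(s) into f:
f(g(s)) = 4*(-3s + 7)^2 + (-5)*(-3s + 7) + 3
(-3s + 7)^2 = 9s^2 - 42s + 49
Expand and combine: 36s^2 - 153s + 164


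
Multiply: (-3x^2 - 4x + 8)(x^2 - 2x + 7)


Distribute each term of the first polynomial:
  (-3x^2)(x^2 - 2x + 7) = -3x^4 + 6x^3 - 21x^2
  (-4x)(x^2 - 2x + 7) = -4x^3 + 8x^2 - 28x
  (8)(x^2 - 2x + 7) = 8x^2 - 16x + 56
Sum: -3x^4 + 2x^3 - 5x^2 - 44x + 56


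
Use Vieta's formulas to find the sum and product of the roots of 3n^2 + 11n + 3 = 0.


For an^2+bn+c=0: sum = -b/a, product = c/a.
a=3, b=11, c=3
Sum = -(11)/3 = -11/3
Product = (3)/3 = 1


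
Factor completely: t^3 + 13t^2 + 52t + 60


Try integer roots (divisors of 60). t=-5: p(-5)=0.
Divide out (t + 5): quotient is t^2 + 8t + 12.
Factor the quadratic: (t + 2)(t + 6)
Result: (t + 5)(t + 2)(t + 6)


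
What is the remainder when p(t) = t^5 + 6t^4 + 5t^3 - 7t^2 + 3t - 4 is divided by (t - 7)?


By the Remainder Theorem, the remainder equals p(7):
  1*(7)^5 = 16807
  6*(7)^4 = 14406
  5*(7)^3 = 1715
  -7*(7)^2 = -343
  3*(7)^1 = 21
  constant: -4
Sum: 16807 + 14406 + 1715 - 343 + 21 - 4 = 32602


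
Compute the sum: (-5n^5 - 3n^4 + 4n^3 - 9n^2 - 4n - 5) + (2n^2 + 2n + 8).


Align terms by degree and add:
  -5n^5 - 3n^4 + 4n^3 - 9n^2 - 4n - 5
+ 2n^2 + 2n + 8
= -5n^5 - 3n^4 + 4n^3 - 7n^2 - 2n + 3


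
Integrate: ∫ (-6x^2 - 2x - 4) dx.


Reverse power rule on each term:
  ∫ -6x^2 dx = -2x^3
  ∫ -2x dx = -x^2
  ∫ -4 dx = -4x
F(x) = -2x^3 - x^2 - 4x + C


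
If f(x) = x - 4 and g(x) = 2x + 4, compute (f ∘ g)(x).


Substitute g(x) into f:
f(g(x)) = 1*(2x + 4) + (-4)
Expand and combine: 2x


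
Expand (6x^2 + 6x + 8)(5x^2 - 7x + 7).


Distribute each term of the first polynomial:
  (6x^2)(5x^2 - 7x + 7) = 30x^4 - 42x^3 + 42x^2
  (6x)(5x^2 - 7x + 7) = 30x^3 - 42x^2 + 42x
  (8)(5x^2 - 7x + 7) = 40x^2 - 56x + 56
Sum: 30x^4 - 12x^3 + 40x^2 - 14x + 56


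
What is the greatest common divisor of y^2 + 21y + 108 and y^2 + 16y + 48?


Factor each:
  y^2 + 21y + 108 = (y + 12)(y + 9)
  y^2 + 16y + 48 = (y + 12)(y + 4)
Common monic factor: y + 12


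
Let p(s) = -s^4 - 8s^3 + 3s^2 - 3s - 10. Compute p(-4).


Using direct substitution:
  -1 * (-4)^4 = -256
  -8 * (-4)^3 = 512
  3 * (-4)^2 = 48
  -3 * (-4)^1 = 12
  constant: -10
Sum = -256 + 512 + 48 + 12 - 10 = 306


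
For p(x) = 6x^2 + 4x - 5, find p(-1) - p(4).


p(-1) = -3
p(4) = 107
p(-1) - p(4) = -3 - 107 = -110


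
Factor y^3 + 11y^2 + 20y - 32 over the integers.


Try integer roots (divisors of -32). y=-4: p(-4)=0.
Divide out (y + 4): quotient is y^2 + 7y - 8.
Factor the quadratic: (y + 8)(y - 1)
Result: (y + 4)(y + 8)(y - 1)


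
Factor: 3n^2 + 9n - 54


Roots satisfy r1 + r2 = -b/a = -3 and r1*r2 = c/a = -18.
So r1 = 3, r2 = -6.
3n^2 + 9n - 54 = 3(n - r1)(n - r2) = 3(n - 3)(n + 6)


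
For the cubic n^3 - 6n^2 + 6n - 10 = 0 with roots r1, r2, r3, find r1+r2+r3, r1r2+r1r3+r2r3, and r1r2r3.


Monic cubic n^3+bn^2+cn+d=0: sum=-b, pairwise sum=c, product=-d.
b=-6, c=6, d=-10
r1+r2+r3 = 6
r1r2+r1r3+r2r3 = 6
r1r2r3 = 10


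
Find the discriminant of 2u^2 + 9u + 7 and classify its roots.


D = b^2 - 4ac = (9)^2 - 4(2)(7) = 81 - 56 = 25
Since D > 0: two distinct rational roots


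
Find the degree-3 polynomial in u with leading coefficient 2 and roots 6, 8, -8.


p(u) = 2(u - 6)(u - 8)(u + 8)
Expand: 2u^3 - 12u^2 - 128u + 768


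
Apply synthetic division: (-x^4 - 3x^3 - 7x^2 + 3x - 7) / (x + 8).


Synthetic division with c = -8. Coefficients: -1, -3, -7, 3, -7
Bring down -1.
  -1 * -8 = 8; 8 - 3 = 5
  5 * -8 = -40; -40 - 7 = -47
  -47 * -8 = 376; 376 + 3 = 379
  379 * -8 = -3032; -3032 - 7 = -3039
Quotient: -x^3 + 5x^2 - 47x + 379, Remainder: -3039


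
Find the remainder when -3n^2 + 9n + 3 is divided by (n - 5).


By the Remainder Theorem, the remainder equals p(5):
  -3*(5)^2 = -75
  9*(5)^1 = 45
  constant: 3
Sum: -75 + 45 + 3 = -27


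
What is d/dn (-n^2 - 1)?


Apply the power rule term by term:
  d/dn(-n^2) = -2n
  d/dn(-1) = 0
p'(n) = -2n


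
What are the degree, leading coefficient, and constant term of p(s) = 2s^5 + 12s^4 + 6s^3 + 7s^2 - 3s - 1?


Highest power of s is 5, with coefficient 2. Constant term is -1.
Degree = 5, leading coefficient = 2, constant term = -1


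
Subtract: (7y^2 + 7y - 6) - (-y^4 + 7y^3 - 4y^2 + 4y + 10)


Distribute the minus sign:
  (7y^2 + 7y - 6)
- (-y^4 + 7y^3 - 4y^2 + 4y + 10)
Negate second polynomial: y^4 - 7y^3 + 4y^2 - 4y - 10
Add: y^4 - 7y^3 + 11y^2 + 3y - 16


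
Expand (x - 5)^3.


Expand (x - 5)^3 by repeated multiplication:
  (x - 5)^2 = x^2 - 10x + 25
= x^3 - 15x^2 + 75x - 125


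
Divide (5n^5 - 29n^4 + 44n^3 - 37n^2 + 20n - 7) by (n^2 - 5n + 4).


(5n^5 - 29n^4 + 44n^3 - 37n^2 + 20n - 7) / (n^2 - 5n + 4)
Step 1: 5n^3 * (n^2 - 5n + 4) = 5n^5 - 25n^4 + 20n^3; subtract.
Step 2: -4n^2 * (n^2 - 5n + 4) = -4n^4 + 20n^3 - 16n^2; subtract.
Step 3: 4n * (n^2 - 5n + 4) = 4n^3 - 20n^2 + 16n; subtract.
Step 4: -1 * (n^2 - 5n + 4) = -n^2 + 5n - 4; subtract.
Quotient: 5n^3 - 4n^2 + 4n - 1, Remainder: -n - 3


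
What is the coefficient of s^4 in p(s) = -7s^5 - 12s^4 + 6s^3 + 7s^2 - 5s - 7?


Read off the coefficient of s^4: -12


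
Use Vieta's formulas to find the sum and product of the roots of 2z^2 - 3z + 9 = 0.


For az^2+bz+c=0: sum = -b/a, product = c/a.
a=2, b=-3, c=9
Sum = -(-3)/2 = 3/2
Product = (9)/2 = 9/2


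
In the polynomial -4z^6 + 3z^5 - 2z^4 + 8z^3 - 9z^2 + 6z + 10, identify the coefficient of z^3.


Read off the coefficient of z^3: 8


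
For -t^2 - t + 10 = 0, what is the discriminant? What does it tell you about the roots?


D = b^2 - 4ac = (-1)^2 - 4(-1)(10) = 1 + 40 = 41
Since D > 0: two distinct irrational roots


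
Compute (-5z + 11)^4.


Expand (-5z + 11)^4 by repeated multiplication:
  (-5z + 11)^2 = 25z^2 - 110z + 121
  (-5z + 11)^3 = -125z^3 + 825z^2 - 1815z + 1331
= 625z^4 - 5500z^3 + 18150z^2 - 26620z + 14641


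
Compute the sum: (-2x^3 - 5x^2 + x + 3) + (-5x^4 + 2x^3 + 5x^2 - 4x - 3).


Align terms by degree and add:
  -2x^3 - 5x^2 + x + 3
  -5x^4 + 2x^3 + 5x^2 - 4x - 3
= -5x^4 - 3x


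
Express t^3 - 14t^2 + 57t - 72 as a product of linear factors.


Try integer roots (divisors of -72). t=8: p(8)=0.
Divide out (t - 8): quotient is t^2 - 6t + 9.
Factor the quadratic: (t - 3)(t - 3)
Result: (t - 8)(t - 3)(t - 3)


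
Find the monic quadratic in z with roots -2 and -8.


p(z) = (z + 2)(z + 8)
Expand: z^2 + 10z + 16


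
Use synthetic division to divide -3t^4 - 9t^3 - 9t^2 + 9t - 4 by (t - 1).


Synthetic division with c = 1. Coefficients: -3, -9, -9, 9, -4
Bring down -3.
  -3 * 1 = -3; -3 - 9 = -12
  -12 * 1 = -12; -12 - 9 = -21
  -21 * 1 = -21; -21 + 9 = -12
  -12 * 1 = -12; -12 - 4 = -16
Quotient: -3t^3 - 12t^2 - 21t - 12, Remainder: -16


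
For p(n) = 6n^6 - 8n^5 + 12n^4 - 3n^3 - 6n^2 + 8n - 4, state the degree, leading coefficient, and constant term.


Highest power of n is 6, with coefficient 6. Constant term is -4.
Degree = 6, leading coefficient = 6, constant term = -4


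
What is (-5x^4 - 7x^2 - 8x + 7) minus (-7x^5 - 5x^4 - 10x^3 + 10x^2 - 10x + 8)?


Distribute the minus sign:
  (-5x^4 - 7x^2 - 8x + 7)
- (-7x^5 - 5x^4 - 10x^3 + 10x^2 - 10x + 8)
Negate second polynomial: 7x^5 + 5x^4 + 10x^3 - 10x^2 + 10x - 8
Add: 7x^5 + 10x^3 - 17x^2 + 2x - 1


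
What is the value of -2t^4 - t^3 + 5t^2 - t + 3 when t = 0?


Using direct substitution:
  -2 * (0)^4 = 0
  -1 * (0)^3 = 0
  5 * (0)^2 = 0
  -1 * (0)^1 = 0
  constant: 3
Sum = 0 + 0 + 0 + 0 + 3 = 3


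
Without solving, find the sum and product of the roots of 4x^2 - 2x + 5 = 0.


For ax^2+bx+c=0: sum = -b/a, product = c/a.
a=4, b=-2, c=5
Sum = -(-2)/4 = 1/2
Product = (5)/4 = 5/4


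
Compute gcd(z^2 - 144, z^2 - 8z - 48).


Factor each:
  z^2 - 144 = (z - 12)(z + 12)
  z^2 - 8z - 48 = (z - 12)(z + 4)
Common monic factor: z - 12


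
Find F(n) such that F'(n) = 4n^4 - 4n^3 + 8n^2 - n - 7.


Reverse power rule on each term:
  ∫ 4n^4 dn = (4/5)n^5
  ∫ -4n^3 dn = -n^4
  ∫ 8n^2 dn = (8/3)n^3
  ∫ -n dn = -(1/2)n^2
  ∫ -7 dn = -7n
F(n) = (4/5)n^5 - n^4 + (8/3)n^3 - (1/2)n^2 - 7n + C


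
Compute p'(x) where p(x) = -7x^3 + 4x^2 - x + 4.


Apply the power rule term by term:
  d/dx(-7x^3) = -21x^2
  d/dx(4x^2) = 8x
  d/dx(-x) = -1
  d/dx(4) = 0
p'(x) = -21x^2 + 8x - 1


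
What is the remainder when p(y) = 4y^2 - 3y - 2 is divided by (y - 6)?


By the Remainder Theorem, the remainder equals p(6):
  4*(6)^2 = 144
  -3*(6)^1 = -18
  constant: -2
Sum: 144 - 18 - 2 = 124


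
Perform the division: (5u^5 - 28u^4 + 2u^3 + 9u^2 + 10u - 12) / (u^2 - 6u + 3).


(5u^5 - 28u^4 + 2u^3 + 9u^2 + 10u - 12) / (u^2 - 6u + 3)
Step 1: 5u^3 * (u^2 - 6u + 3) = 5u^5 - 30u^4 + 15u^3; subtract.
Step 2: 2u^2 * (u^2 - 6u + 3) = 2u^4 - 12u^3 + 6u^2; subtract.
Step 3: -u * (u^2 - 6u + 3) = -u^3 + 6u^2 - 3u; subtract.
Step 4: -3 * (u^2 - 6u + 3) = -3u^2 + 18u - 9; subtract.
Quotient: 5u^3 + 2u^2 - u - 3, Remainder: -5u - 3


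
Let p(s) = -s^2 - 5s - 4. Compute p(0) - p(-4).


p(0) = -4
p(-4) = 0
p(0) - p(-4) = -4 = -4


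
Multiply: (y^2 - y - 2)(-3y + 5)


Distribute each term of the first polynomial:
  (y^2)(-3y + 5) = -3y^3 + 5y^2
  (-y)(-3y + 5) = 3y^2 - 5y
  (-2)(-3y + 5) = 6y - 10
Sum: -3y^3 + 8y^2 + y - 10


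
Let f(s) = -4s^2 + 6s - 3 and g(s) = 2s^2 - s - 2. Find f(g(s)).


Substitute g(s) into f:
f(g(s)) = -4*(2s^2 - s - 2)^2 + 6*(2s^2 - s - 2) + (-3)
(2s^2 - s - 2)^2 = 4s^4 - 4s^3 - 7s^2 + 4s + 4
Expand and combine: -16s^4 + 16s^3 + 40s^2 - 22s - 31


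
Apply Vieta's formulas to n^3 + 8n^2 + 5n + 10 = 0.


Monic cubic n^3+bn^2+cn+d=0: sum=-b, pairwise sum=c, product=-d.
b=8, c=5, d=10
r1+r2+r3 = -8
r1r2+r1r3+r2r3 = 5
r1r2r3 = -10


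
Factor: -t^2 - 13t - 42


Roots satisfy r1 + r2 = -b/a = -13 and r1*r2 = c/a = 42.
So r1 = -6, r2 = -7.
-t^2 - 13t - 42 = -(t - r1)(t - r2) = -(t + 6)(t + 7)


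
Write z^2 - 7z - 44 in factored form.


Roots satisfy r1 + r2 = -b/a = 7 and r1*r2 = c/a = -44.
So r1 = 11, r2 = -4.
z^2 - 7z - 44 = (z - r1)(z - r2) = (z - 11)(z + 4)


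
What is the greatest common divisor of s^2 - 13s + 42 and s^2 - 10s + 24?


Factor each:
  s^2 - 13s + 42 = (s - 6)(s - 7)
  s^2 - 10s + 24 = (s - 6)(s - 4)
Common monic factor: s - 6


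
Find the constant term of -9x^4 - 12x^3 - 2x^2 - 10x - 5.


Read off the constant term: -5


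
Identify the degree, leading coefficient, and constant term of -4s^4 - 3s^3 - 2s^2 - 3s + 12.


Highest power of s is 4, with coefficient -4. Constant term is 12.
Degree = 4, leading coefficient = -4, constant term = 12


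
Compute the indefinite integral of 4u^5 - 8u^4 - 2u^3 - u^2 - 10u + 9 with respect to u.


Reverse power rule on each term:
  ∫ 4u^5 du = (2/3)u^6
  ∫ -8u^4 du = -(8/5)u^5
  ∫ -2u^3 du = -(1/2)u^4
  ∫ -u^2 du = -(1/3)u^3
  ∫ -10u du = -5u^2
  ∫ 9 du = 9u
F(u) = (2/3)u^6 - (8/5)u^5 - (1/2)u^4 - (1/3)u^3 - 5u^2 + 9u + C


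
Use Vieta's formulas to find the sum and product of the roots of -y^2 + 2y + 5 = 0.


For ay^2+by+c=0: sum = -b/a, product = c/a.
a=-1, b=2, c=5
Sum = -(2)/-1 = 2
Product = (5)/-1 = -5


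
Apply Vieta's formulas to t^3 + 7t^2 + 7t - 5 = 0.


Monic cubic t^3+bt^2+ct+d=0: sum=-b, pairwise sum=c, product=-d.
b=7, c=7, d=-5
r1+r2+r3 = -7
r1r2+r1r3+r2r3 = 7
r1r2r3 = 5


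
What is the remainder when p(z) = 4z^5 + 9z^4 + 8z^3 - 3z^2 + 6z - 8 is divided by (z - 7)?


By the Remainder Theorem, the remainder equals p(7):
  4*(7)^5 = 67228
  9*(7)^4 = 21609
  8*(7)^3 = 2744
  -3*(7)^2 = -147
  6*(7)^1 = 42
  constant: -8
Sum: 67228 + 21609 + 2744 - 147 + 42 - 8 = 91468


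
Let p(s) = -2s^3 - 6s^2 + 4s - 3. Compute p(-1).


Using direct substitution:
  -2 * (-1)^3 = 2
  -6 * (-1)^2 = -6
  4 * (-1)^1 = -4
  constant: -3
Sum = 2 - 6 - 4 - 3 = -11


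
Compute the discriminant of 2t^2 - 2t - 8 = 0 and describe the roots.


D = b^2 - 4ac = (-2)^2 - 4(2)(-8) = 4 + 64 = 68
Since D > 0: two distinct irrational roots


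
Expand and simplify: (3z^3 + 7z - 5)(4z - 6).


Distribute each term of the first polynomial:
  (3z^3)(4z - 6) = 12z^4 - 18z^3
  (7z)(4z - 6) = 28z^2 - 42z
  (-5)(4z - 6) = -20z + 30
Sum: 12z^4 - 18z^3 + 28z^2 - 62z + 30


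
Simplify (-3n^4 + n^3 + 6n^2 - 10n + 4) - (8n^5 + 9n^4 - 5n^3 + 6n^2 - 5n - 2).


Distribute the minus sign:
  (-3n^4 + n^3 + 6n^2 - 10n + 4)
- (8n^5 + 9n^4 - 5n^3 + 6n^2 - 5n - 2)
Negate second polynomial: -8n^5 - 9n^4 + 5n^3 - 6n^2 + 5n + 2
Add: -8n^5 - 12n^4 + 6n^3 - 5n + 6


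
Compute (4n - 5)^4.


Expand (4n - 5)^4 by repeated multiplication:
  (4n - 5)^2 = 16n^2 - 40n + 25
  (4n - 5)^3 = 64n^3 - 240n^2 + 300n - 125
= 256n^4 - 1280n^3 + 2400n^2 - 2000n + 625


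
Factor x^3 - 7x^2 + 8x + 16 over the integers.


Try integer roots (divisors of 16). x=4: p(4)=0.
Divide out (x - 4): quotient is x^2 - 3x - 4.
Factor the quadratic: (x - 4)(x + 1)
Result: (x - 4)(x - 4)(x + 1)


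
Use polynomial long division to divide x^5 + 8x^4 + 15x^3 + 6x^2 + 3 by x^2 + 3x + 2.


(x^5 + 8x^4 + 15x^3 + 6x^2 + 3) / (x^2 + 3x + 2)
Step 1: x^3 * (x^2 + 3x + 2) = x^5 + 3x^4 + 2x^3; subtract.
Step 2: 5x^2 * (x^2 + 3x + 2) = 5x^4 + 15x^3 + 10x^2; subtract.
Step 3: -2x * (x^2 + 3x + 2) = -2x^3 - 6x^2 - 4x; subtract.
Step 4: 2 * (x^2 + 3x + 2) = 2x^2 + 6x + 4; subtract.
Quotient: x^3 + 5x^2 - 2x + 2, Remainder: -2x - 1


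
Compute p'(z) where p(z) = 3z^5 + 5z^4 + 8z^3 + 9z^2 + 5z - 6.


Apply the power rule term by term:
  d/dz(3z^5) = 15z^4
  d/dz(5z^4) = 20z^3
  d/dz(8z^3) = 24z^2
  d/dz(9z^2) = 18z
  d/dz(5z) = 5
  d/dz(-6) = 0
p'(z) = 15z^4 + 20z^3 + 24z^2 + 18z + 5


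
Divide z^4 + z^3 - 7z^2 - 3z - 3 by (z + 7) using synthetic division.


Synthetic division with c = -7. Coefficients: 1, 1, -7, -3, -3
Bring down 1.
  1 * -7 = -7; -7 + 1 = -6
  -6 * -7 = 42; 42 - 7 = 35
  35 * -7 = -245; -245 - 3 = -248
  -248 * -7 = 1736; 1736 - 3 = 1733
Quotient: z^3 - 6z^2 + 35z - 248, Remainder: 1733


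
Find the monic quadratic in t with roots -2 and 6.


p(t) = (t + 2)(t - 6)
Expand: t^2 - 4t - 12


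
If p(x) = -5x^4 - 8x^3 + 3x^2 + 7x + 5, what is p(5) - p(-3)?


p(5) = -4010
p(-3) = -178
p(5) - p(-3) = -4010 + 178 = -3832


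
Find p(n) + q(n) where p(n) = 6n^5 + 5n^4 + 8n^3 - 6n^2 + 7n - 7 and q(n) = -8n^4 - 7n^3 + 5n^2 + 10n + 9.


Align terms by degree and add:
  6n^5 + 5n^4 + 8n^3 - 6n^2 + 7n - 7
  -8n^4 - 7n^3 + 5n^2 + 10n + 9
= 6n^5 - 3n^4 + n^3 - n^2 + 17n + 2


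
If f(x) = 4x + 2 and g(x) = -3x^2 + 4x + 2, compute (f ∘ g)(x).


Substitute g(x) into f:
f(g(x)) = 4*(-3x^2 + 4x + 2) + 2
Expand and combine: -12x^2 + 16x + 10


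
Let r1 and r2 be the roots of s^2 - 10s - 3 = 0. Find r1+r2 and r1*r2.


For as^2+bs+c=0: sum = -b/a, product = c/a.
a=1, b=-10, c=-3
Sum = -(-10)/1 = 10
Product = (-3)/1 = -3


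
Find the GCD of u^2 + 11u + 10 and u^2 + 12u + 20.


Factor each:
  u^2 + 11u + 10 = (u + 10)(u + 1)
  u^2 + 12u + 20 = (u + 10)(u + 2)
Common monic factor: u + 10


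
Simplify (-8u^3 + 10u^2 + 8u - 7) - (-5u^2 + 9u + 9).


Distribute the minus sign:
  (-8u^3 + 10u^2 + 8u - 7)
- (-5u^2 + 9u + 9)
Negate second polynomial: 5u^2 - 9u - 9
Add: -8u^3 + 15u^2 - u - 16


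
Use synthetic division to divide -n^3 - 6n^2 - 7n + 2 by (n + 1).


Synthetic division with c = -1. Coefficients: -1, -6, -7, 2
Bring down -1.
  -1 * -1 = 1; 1 - 6 = -5
  -5 * -1 = 5; 5 - 7 = -2
  -2 * -1 = 2; 2 + 2 = 4
Quotient: -n^2 - 5n - 2, Remainder: 4


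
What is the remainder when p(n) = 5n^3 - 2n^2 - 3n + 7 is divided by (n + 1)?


By the Remainder Theorem, the remainder equals p(-1):
  5*(-1)^3 = -5
  -2*(-1)^2 = -2
  -3*(-1)^1 = 3
  constant: 7
Sum: -5 - 2 + 3 + 7 = 3


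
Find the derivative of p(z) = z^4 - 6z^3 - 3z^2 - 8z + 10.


Apply the power rule term by term:
  d/dz(z^4) = 4z^3
  d/dz(-6z^3) = -18z^2
  d/dz(-3z^2) = -6z
  d/dz(-8z) = -8
  d/dz(10) = 0
p'(z) = 4z^3 - 18z^2 - 6z - 8


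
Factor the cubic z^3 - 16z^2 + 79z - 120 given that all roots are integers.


Try integer roots (divisors of -120). z=3: p(3)=0.
Divide out (z - 3): quotient is z^2 - 13z + 40.
Factor the quadratic: (z - 5)(z - 8)
Result: (z - 3)(z - 5)(z - 8)


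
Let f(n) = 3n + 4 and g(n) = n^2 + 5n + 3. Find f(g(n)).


Substitute g(n) into f:
f(g(n)) = 3*(n^2 + 5n + 3) + 4
Expand and combine: 3n^2 + 15n + 13


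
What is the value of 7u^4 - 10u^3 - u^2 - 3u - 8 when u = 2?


Using direct substitution:
  7 * (2)^4 = 112
  -10 * (2)^3 = -80
  -1 * (2)^2 = -4
  -3 * (2)^1 = -6
  constant: -8
Sum = 112 - 80 - 4 - 6 - 8 = 14


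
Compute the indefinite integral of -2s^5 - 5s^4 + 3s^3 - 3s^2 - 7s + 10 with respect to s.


Reverse power rule on each term:
  ∫ -2s^5 ds = -(1/3)s^6
  ∫ -5s^4 ds = -s^5
  ∫ 3s^3 ds = (3/4)s^4
  ∫ -3s^2 ds = -s^3
  ∫ -7s ds = -(7/2)s^2
  ∫ 10 ds = 10s
F(s) = -(1/3)s^6 - s^5 + (3/4)s^4 - s^3 - (7/2)s^2 + 10s + C


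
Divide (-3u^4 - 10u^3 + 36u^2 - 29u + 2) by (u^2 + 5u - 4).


(-3u^4 - 10u^3 + 36u^2 - 29u + 2) / (u^2 + 5u - 4)
Step 1: -3u^2 * (u^2 + 5u - 4) = -3u^4 - 15u^3 + 12u^2; subtract.
Step 2: 5u * (u^2 + 5u - 4) = 5u^3 + 25u^2 - 20u; subtract.
Step 3: -1 * (u^2 + 5u - 4) = -u^2 - 5u + 4; subtract.
Quotient: -3u^2 + 5u - 1, Remainder: -4u - 2


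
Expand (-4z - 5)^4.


Expand (-4z - 5)^4 by repeated multiplication:
  (-4z - 5)^2 = 16z^2 + 40z + 25
  (-4z - 5)^3 = -64z^3 - 240z^2 - 300z - 125
= 256z^4 + 1280z^3 + 2400z^2 + 2000z + 625


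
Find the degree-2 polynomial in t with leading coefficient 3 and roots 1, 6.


p(t) = 3(t - 1)(t - 6)
Expand: 3t^2 - 21t + 18


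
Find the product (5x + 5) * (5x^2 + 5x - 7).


Distribute each term of the first polynomial:
  (5x)(5x^2 + 5x - 7) = 25x^3 + 25x^2 - 35x
  (5)(5x^2 + 5x - 7) = 25x^2 + 25x - 35
Sum: 25x^3 + 50x^2 - 10x - 35


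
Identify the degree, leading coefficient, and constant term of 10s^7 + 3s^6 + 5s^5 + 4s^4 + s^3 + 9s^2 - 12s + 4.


Highest power of s is 7, with coefficient 10. Constant term is 4.
Degree = 7, leading coefficient = 10, constant term = 4


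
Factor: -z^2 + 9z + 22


Roots satisfy r1 + r2 = -b/a = 9 and r1*r2 = c/a = -22.
So r1 = 11, r2 = -2.
-z^2 + 9z + 22 = -(z - r1)(z - r2) = -(z - 11)(z + 2)


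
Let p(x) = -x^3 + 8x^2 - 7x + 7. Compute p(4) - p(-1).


p(4) = 43
p(-1) = 23
p(4) - p(-1) = 43 - 23 = 20


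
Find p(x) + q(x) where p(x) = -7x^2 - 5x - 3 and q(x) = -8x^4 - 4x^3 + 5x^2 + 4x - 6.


Align terms by degree and add:
  -7x^2 - 5x - 3
  -8x^4 - 4x^3 + 5x^2 + 4x - 6
= -8x^4 - 4x^3 - 2x^2 - x - 9


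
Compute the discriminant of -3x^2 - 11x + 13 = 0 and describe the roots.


D = b^2 - 4ac = (-11)^2 - 4(-3)(13) = 121 + 156 = 277
Since D > 0: two distinct irrational roots


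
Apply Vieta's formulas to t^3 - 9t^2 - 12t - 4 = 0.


Monic cubic t^3+bt^2+ct+d=0: sum=-b, pairwise sum=c, product=-d.
b=-9, c=-12, d=-4
r1+r2+r3 = 9
r1r2+r1r3+r2r3 = -12
r1r2r3 = 4


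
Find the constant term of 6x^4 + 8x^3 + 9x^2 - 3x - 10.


Read off the constant term: -10


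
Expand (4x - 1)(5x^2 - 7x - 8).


Distribute each term of the first polynomial:
  (4x)(5x^2 - 7x - 8) = 20x^3 - 28x^2 - 32x
  (-1)(5x^2 - 7x - 8) = -5x^2 + 7x + 8
Sum: 20x^3 - 33x^2 - 25x + 8


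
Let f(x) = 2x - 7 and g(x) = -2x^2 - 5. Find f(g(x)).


Substitute g(x) into f:
f(g(x)) = 2*(-2x^2 - 5) + (-7)
Expand and combine: -4x^2 - 17


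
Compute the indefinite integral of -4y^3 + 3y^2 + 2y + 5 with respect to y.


Reverse power rule on each term:
  ∫ -4y^3 dy = -y^4
  ∫ 3y^2 dy = y^3
  ∫ 2y dy = y^2
  ∫ 5 dy = 5y
F(y) = -y^4 + y^3 + y^2 + 5y + C


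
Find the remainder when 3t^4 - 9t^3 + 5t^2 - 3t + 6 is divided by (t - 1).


By the Remainder Theorem, the remainder equals p(1):
  3*(1)^4 = 3
  -9*(1)^3 = -9
  5*(1)^2 = 5
  -3*(1)^1 = -3
  constant: 6
Sum: 3 - 9 + 5 - 3 + 6 = 2


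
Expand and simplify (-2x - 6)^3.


Expand (-2x - 6)^3 by repeated multiplication:
  (-2x - 6)^2 = 4x^2 + 24x + 36
= -8x^3 - 72x^2 - 216x - 216


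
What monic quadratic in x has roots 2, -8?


p(x) = (x - 2)(x + 8)
Expand: x^2 + 6x - 16


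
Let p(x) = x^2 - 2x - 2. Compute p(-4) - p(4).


p(-4) = 22
p(4) = 6
p(-4) - p(4) = 22 - 6 = 16


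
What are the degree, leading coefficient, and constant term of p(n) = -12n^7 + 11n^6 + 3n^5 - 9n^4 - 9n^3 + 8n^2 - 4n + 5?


Highest power of n is 7, with coefficient -12. Constant term is 5.
Degree = 7, leading coefficient = -12, constant term = 5


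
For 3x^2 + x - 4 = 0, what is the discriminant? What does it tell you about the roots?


D = b^2 - 4ac = (1)^2 - 4(3)(-4) = 1 + 48 = 49
Since D > 0: two distinct rational roots


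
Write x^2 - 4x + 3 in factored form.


Roots satisfy r1 + r2 = -b/a = 4 and r1*r2 = c/a = 3.
So r1 = 1, r2 = 3.
x^2 - 4x + 3 = (x - r1)(x - r2) = (x - 1)(x - 3)


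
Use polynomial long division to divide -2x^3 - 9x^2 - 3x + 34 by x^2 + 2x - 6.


(-2x^3 - 9x^2 - 3x + 34) / (x^2 + 2x - 6)
Step 1: -2x * (x^2 + 2x - 6) = -2x^3 - 4x^2 + 12x; subtract.
Step 2: -5 * (x^2 + 2x - 6) = -5x^2 - 10x + 30; subtract.
Quotient: -2x - 5, Remainder: -5x + 4
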